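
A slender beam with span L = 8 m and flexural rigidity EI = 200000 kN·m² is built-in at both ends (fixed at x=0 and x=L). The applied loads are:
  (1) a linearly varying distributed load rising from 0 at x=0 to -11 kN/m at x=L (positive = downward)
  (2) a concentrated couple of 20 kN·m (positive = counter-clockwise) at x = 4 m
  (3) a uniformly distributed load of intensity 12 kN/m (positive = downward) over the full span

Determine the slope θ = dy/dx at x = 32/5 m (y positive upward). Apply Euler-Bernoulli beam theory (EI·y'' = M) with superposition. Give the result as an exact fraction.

θ(32/5) = 2569/23437500 rad

Load 1 — triangular load w₀=-11 kN/m (0→w₀ over full span):
  θ_1 = -w₀(2x(L-x)(L-2x)(x+2L)+x²(L-x)²)/(120LEI) = -(-11)·(2·(32/5)·(8-(32/5))·(8-2·(32/5))·((32/5)+2·8)+(32/5)²·(8-(32/5))²)/(120·8·200000) = -704/5859375 rad
Load 2 — applied couple M₀=20 kN·m at a=4 m (b=L-a=4):
  θ_2 = (R_Ax²/2 - M_Ax - M₀(x-a))/EI  [x>a] with R_A=15/4, M_A=5 = ((15/4)·(32/5)²/2 - 5·(32/5) - 20·((32/5)-4))/200000 = -1/62500 rad
Load 3 — uniform load w=12 kN/m over full span:
  θ_3 = -wx(L-x)(L-2x)/(12EI) = -12·(32/5)·(8-(32/5))·(8-2·(32/5))/(12·200000) = 96/390625 rad
Superposition: θ = Σ θ_i = 2569/23437500 rad ≈ 0.000110 rad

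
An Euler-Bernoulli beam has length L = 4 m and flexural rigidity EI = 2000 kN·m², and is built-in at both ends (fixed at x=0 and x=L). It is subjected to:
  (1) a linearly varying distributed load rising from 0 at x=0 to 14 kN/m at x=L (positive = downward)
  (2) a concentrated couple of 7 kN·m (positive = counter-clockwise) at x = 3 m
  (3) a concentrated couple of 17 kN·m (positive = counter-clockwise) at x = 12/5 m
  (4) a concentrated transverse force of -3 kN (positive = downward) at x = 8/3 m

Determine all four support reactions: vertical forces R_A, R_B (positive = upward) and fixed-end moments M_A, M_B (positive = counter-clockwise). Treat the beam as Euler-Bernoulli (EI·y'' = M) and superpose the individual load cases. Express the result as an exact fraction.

Load 1 — triangular load w₀=14 kN/m (0→w₀ over full span):
  R_A = 3w₀L/20 = 3·14·4/20 = 42/5 kN
  M_A = w₀L²/30 = 14·4²/30 = 112/15 kN·m
  R_B = 7w₀L/20 = 7·14·4/20 = 98/5 kN
  M_B = -w₀L²/20 = -14·4²/20 = -56/5 kN·m
Load 2 — applied couple M₀=7 kN·m at a=3 m (b=L-a=1):
  R_A = 6M₀ab/L³ = 6·7·3·1/4³ = 63/32 kN
  M_A = M₀b(2a-b)/L² = 7·1·(2·3-1)/4² = 35/16 kN·m
  R_B = -6M₀ab/L³ = -6·7·3·1/4³ = -63/32 kN
  M_B = M₀a(2b-a)/L² = 7·3·(2·1-3)/4² = -21/16 kN·m
Load 3 — applied couple M₀=17 kN·m at a=12/5 m (b=L-a=8/5):
  R_A = 6M₀ab/L³ = 6·17·(12/5)·(8/5)/4³ = 153/25 kN
  M_A = M₀b(2a-b)/L² = 17·(8/5)·(2·(12/5)-(8/5))/4² = 136/25 kN·m
  R_B = -6M₀ab/L³ = -6·17·(12/5)·(8/5)/4³ = -153/25 kN
  M_B = M₀a(2b-a)/L² = 17·(12/5)·(2·(8/5)-(12/5))/4² = 51/25 kN·m
Load 4 — point force P=-3 kN at a=8/3 m (b=L-a=4/3):
  R_A = Pb²(3a+b)/L³ = (-3)·(4/3)²·(3·(8/3)+(4/3))/4³ = -7/9 kN
  M_A = Pab²/L² = (-3)·(8/3)·(4/3)²/4² = -8/9 kN·m
  R_B = Pa²(a+3b)/L³ = (-3)·(8/3)²·((8/3)+3·(4/3))/4³ = -20/9 kN
  M_B = -Pa²b/L² = -(-3)·(8/3)²·(4/3)/4² = 16/9 kN·m
Superposition: R_A = 113119/7200 kN, M_A = 51139/3600 kN·m, R_B = 66881/7200 kN, M_B = -31301/3600 kN·m

R_A = 113119/7200 kN, M_A = 51139/3600 kN·m, R_B = 66881/7200 kN, M_B = -31301/3600 kN·m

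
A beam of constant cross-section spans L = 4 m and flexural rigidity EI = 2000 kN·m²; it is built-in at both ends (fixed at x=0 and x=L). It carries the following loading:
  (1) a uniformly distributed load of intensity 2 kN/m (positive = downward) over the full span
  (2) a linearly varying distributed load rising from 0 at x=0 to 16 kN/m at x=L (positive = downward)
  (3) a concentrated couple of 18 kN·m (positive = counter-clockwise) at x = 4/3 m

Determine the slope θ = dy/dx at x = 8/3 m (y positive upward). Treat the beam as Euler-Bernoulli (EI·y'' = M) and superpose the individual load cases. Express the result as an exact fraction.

Load 1 — uniform load w=2 kN/m over full span:
  θ_1 = -wx(L-x)(L-2x)/(12EI) = -2·(8/3)·(4-(8/3))·(4-2·(8/3))/(12·2000) = 4/10125 rad
Load 2 — triangular load w₀=16 kN/m (0→w₀ over full span):
  θ_2 = -w₀(2x(L-x)(L-2x)(x+2L)+x²(L-x)²)/(120LEI) = -16·(2·(8/3)·(4-(8/3))·(4-2·(8/3))·((8/3)+2·4)+(8/3)²·(4-(8/3))²)/(120·4·2000) = 224/151875 rad
Load 3 — applied couple M₀=18 kN·m at a=4/3 m (b=L-a=8/3):
  θ_3 = (R_Ax²/2 - M_Ax - M₀(x-a))/EI  [x>a] with R_A=6, M_A=0 = (6·(8/3)²/2 - 0·(8/3) - 18·((8/3)-(4/3)))/2000 = -1/750 rad
Superposition: θ = Σ θ_i = 163/303750 rad ≈ 0.000537 rad

θ(8/3) = 163/303750 rad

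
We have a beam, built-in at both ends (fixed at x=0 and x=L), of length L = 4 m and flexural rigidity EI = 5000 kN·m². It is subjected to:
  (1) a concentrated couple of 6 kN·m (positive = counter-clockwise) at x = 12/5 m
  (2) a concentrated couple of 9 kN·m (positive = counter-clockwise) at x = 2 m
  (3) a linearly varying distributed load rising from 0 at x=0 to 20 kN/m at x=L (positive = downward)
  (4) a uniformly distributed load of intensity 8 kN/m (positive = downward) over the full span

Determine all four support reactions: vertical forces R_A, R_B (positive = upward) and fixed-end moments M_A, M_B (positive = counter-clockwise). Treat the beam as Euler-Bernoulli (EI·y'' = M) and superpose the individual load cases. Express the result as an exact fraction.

R_A = 6707/200 kN, M_A = 7651/300 kN·m, R_B = 7693/200 kN, M_B = -7109/300 kN·m

Load 1 — applied couple M₀=6 kN·m at a=12/5 m (b=L-a=8/5):
  R_A = 6M₀ab/L³ = 6·6·(12/5)·(8/5)/4³ = 54/25 kN
  M_A = M₀b(2a-b)/L² = 6·(8/5)·(2·(12/5)-(8/5))/4² = 48/25 kN·m
  R_B = -6M₀ab/L³ = -6·6·(12/5)·(8/5)/4³ = -54/25 kN
  M_B = M₀a(2b-a)/L² = 6·(12/5)·(2·(8/5)-(12/5))/4² = 18/25 kN·m
Load 2 — applied couple M₀=9 kN·m at a=2 m (b=L-a=2):
  R_A = 6M₀ab/L³ = 6·9·2·2/4³ = 27/8 kN
  M_A = M₀b(2a-b)/L² = 9·2·(2·2-2)/4² = 9/4 kN·m
  R_B = -6M₀ab/L³ = -6·9·2·2/4³ = -27/8 kN
  M_B = M₀a(2b-a)/L² = 9·2·(2·2-2)/4² = 9/4 kN·m
Load 3 — triangular load w₀=20 kN/m (0→w₀ over full span):
  R_A = 3w₀L/20 = 3·20·4/20 = 12 kN
  M_A = w₀L²/30 = 20·4²/30 = 32/3 kN·m
  R_B = 7w₀L/20 = 7·20·4/20 = 28 kN
  M_B = -w₀L²/20 = -20·4²/20 = -16 kN·m
Load 4 — uniform load w=8 kN/m over full span:
  R_A = wL/2 = 8·4/2 = 16 kN
  M_A = wL²/12 = 8·4²/12 = 32/3 kN·m
  R_B = wL/2 = 8·4/2 = 16 kN
  M_B = -wL²/12 = -8·4²/12 = -32/3 kN·m
Superposition: R_A = 6707/200 kN, M_A = 7651/300 kN·m, R_B = 7693/200 kN, M_B = -7109/300 kN·m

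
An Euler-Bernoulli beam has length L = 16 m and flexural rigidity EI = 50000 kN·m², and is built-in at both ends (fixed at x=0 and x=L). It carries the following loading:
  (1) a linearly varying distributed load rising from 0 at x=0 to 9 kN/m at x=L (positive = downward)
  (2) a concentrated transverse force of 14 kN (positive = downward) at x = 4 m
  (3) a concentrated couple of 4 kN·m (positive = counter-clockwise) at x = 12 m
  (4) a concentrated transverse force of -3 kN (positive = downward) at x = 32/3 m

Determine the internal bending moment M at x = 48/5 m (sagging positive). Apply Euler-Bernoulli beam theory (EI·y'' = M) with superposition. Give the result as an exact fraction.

Load 1 — triangular load w₀=9 kN/m (0→w₀ over full span):
  M_1 = 3w₀Lx/20 - w₀L²/30 - w₀x³/(6L) = 3·9·16·(48/5)/20 - 9·16²/30 - 9·(48/5)³/(6·16) = 5952/125 kN·m
Load 2 — point force P=14 kN at a=4 m (b=L-a=12):
  M_2 = Pa²(a+3b)(L-x)/L³ - Pa²b/L²  [x>a] = 14·4²·(4+3·12)·(16-(48/5))/16³ - 14·4²·12/16² = 7/2 kN·m
Load 3 — applied couple M₀=4 kN·m at a=12 m (b=L-a=4):
  M_3 = R_Ax - M_A  [x≤a] with R_A=9/32, M_A=5/4 = (9/32)·(48/5) - (5/4) = 29/20 kN·m
Load 4 — point force P=-3 kN at a=32/3 m (b=L-a=16/3):
  M_4 = Pb²(3a+b)x/L³ - Pab²/L²  [x≤a] = (-3)·(16/3)²·(3·(32/3)+(16/3))·(48/5)/16³ - (-3)·(32/3)·(16/3)²/16² = -176/45 kN·m
Superposition: M = Σ M_i = 218947/4500 kN·m ≈ 48.654889 kN·m

M(48/5) = 218947/4500 kN·m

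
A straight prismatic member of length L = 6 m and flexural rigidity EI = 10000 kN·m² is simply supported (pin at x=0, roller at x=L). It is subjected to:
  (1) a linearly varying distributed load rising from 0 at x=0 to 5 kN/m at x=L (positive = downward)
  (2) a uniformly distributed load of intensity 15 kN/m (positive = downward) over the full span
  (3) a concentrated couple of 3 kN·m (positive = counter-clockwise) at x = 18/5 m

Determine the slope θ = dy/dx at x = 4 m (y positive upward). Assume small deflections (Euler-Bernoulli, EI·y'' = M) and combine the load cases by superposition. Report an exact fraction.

Load 1 — triangular load w₀=5 kN/m (0→w₀ over full span):
  θ_1 = -w₀(7L⁴-30L²x²+15x⁴)/(360LEI) = -5·(7·6⁴-30·6²·4²+15·4⁴)/(360·6·10000) = 91/90000 rad
Load 2 — uniform load w=15 kN/m over full span:
  θ_2 = -w(L³-6Lx²+4x³)/(24EI) = -15·(6³-6·6·4²+4·4³)/(24·10000) = 13/2000 rad
Load 3 — applied couple M₀=3 kN·m at a=18/5 m (b=L-a=12/5):
  θ_3 = (M₀x²/(2L)-M₀(x-a)+C₁)/EI  [x>a] with C₁=M₀(3b²-L²)/(6L)=-39/25 = (3·4²/(2·6)-3·(4-(18/5))+(-39/25))/10000 = 31/250000 rad
Superposition: θ = Σ θ_i = 17179/2250000 rad ≈ 0.007635 rad

θ(4) = 17179/2250000 rad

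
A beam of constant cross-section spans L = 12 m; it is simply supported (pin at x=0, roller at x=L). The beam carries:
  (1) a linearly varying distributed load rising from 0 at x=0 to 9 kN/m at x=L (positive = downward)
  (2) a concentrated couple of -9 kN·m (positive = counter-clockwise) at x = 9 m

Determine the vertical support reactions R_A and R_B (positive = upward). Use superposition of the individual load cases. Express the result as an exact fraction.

R_A = 69/4 kN, R_B = 147/4 kN

Load 1 — triangular load w₀=9 kN/m (0→w₀ over full span):
  R_A = w₀L/6 = 9·12/6 = 18 kN
  R_B = w₀L/3 = 9·12/3 = 36 kN
Load 2 — applied couple M₀=-9 kN·m at a=9 m (b=L-a=3):
  R_A = M₀/L = (-9)/12 = -3/4 kN
  R_B = -M₀/L = -(-9)/12 = 3/4 kN
Superposition: R_A = 69/4 kN, R_B = 147/4 kN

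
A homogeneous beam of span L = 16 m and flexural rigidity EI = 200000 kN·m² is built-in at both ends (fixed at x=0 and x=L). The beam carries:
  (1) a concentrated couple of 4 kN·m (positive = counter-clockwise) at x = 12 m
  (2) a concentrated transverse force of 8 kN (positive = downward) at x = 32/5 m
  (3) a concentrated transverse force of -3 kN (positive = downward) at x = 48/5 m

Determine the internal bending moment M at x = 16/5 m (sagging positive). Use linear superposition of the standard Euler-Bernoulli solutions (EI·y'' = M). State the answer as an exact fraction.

Load 1 — applied couple M₀=4 kN·m at a=12 m (b=L-a=4):
  M_1 = R_Ax - M_A  [x≤a] with R_A=9/32, M_A=5/4 = (9/32)·(16/5) - (5/4) = -7/20 kN·m
Load 2 — point force P=8 kN at a=32/5 m (b=L-a=48/5):
  M_2 = Pb²(3a+b)x/L³ - Pab²/L²  [x≤a] = 8·(48/5)²·(3·(32/5)+(48/5))·(16/5)/16³ - 8·(32/5)·(48/5)²/16² = -1152/625 kN·m
Load 3 — point force P=-3 kN at a=48/5 m (b=L-a=32/5):
  M_3 = Pb²(3a+b)x/L³ - Pab²/L²  [x≤a] = (-3)·(32/5)²·(3·(48/5)+(32/5))·(16/5)/16³ - (-3)·(48/5)·(32/5)²/16² = 768/625 kN·m
Superposition: M = Σ M_i = -2411/2500 kN·m ≈ -0.964400 kN·m

M(16/5) = -2411/2500 kN·m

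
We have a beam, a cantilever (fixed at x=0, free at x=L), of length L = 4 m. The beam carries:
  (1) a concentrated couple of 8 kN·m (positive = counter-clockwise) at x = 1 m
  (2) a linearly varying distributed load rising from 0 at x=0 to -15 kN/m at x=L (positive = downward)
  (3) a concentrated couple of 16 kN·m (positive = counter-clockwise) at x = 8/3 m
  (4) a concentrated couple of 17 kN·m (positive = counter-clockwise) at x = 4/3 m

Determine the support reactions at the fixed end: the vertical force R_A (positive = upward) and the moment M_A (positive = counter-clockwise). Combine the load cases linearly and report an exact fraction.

R_A = -30 kN, M_A = -121 kN·m

Load 1 — applied couple M₀=8 kN·m at a=1 m (b=L-a=3):
  R_A = 0 kN
  M_A = -M₀ = -8 kN·m
Load 2 — triangular load w₀=-15 kN/m (0→w₀ over full span):
  R_A = w₀L/2 = (-15)·4/2 = -30 kN
  M_A = w₀L²/3 = (-15)·4²/3 = -80 kN·m
Load 3 — applied couple M₀=16 kN·m at a=8/3 m (b=L-a=4/3):
  R_A = 0 kN
  M_A = -M₀ = -16 kN·m
Load 4 — applied couple M₀=17 kN·m at a=4/3 m (b=L-a=8/3):
  R_A = 0 kN
  M_A = -M₀ = -17 kN·m
Superposition: R_A = -30 kN, M_A = -121 kN·m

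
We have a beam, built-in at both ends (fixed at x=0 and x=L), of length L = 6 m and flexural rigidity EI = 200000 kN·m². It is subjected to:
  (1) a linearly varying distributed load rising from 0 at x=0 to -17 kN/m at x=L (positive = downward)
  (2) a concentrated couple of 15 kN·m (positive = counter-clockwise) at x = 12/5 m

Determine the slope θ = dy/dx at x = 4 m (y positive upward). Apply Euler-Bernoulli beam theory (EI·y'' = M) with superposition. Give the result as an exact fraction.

θ(4) = -73/1125000 rad

Load 1 — triangular load w₀=-17 kN/m (0→w₀ over full span):
  θ_1 = -w₀(2x(L-x)(L-2x)(x+2L)+x²(L-x)²)/(120LEI) = -(-17)·(2·4·(6-4)·(6-2·4)·(4+2·6)+4²·(6-4)²)/(120·6·200000) = -119/2250000 rad
Load 2 — applied couple M₀=15 kN·m at a=12/5 m (b=L-a=18/5):
  θ_2 = (R_Ax²/2 - M_Ax - M₀(x-a))/EI  [x>a] with R_A=18/5, M_A=9/5 = ((18/5)·4²/2 - (9/5)·4 - 15·(4-(12/5)))/200000 = -3/250000 rad
Superposition: θ = Σ θ_i = -73/1125000 rad ≈ -0.000065 rad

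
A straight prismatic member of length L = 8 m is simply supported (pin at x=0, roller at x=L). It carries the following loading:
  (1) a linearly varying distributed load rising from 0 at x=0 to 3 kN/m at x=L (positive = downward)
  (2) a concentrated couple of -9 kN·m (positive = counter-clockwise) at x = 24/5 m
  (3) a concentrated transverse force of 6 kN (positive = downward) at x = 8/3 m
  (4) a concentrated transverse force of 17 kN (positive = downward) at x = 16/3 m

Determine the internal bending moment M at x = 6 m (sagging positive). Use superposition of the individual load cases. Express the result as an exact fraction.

Load 1 — triangular load w₀=3 kN/m (0→w₀ over full span):
  M_1 = w₀Lx/6 - w₀x³/(6L) = 3·8·6/6 - 3·6³/(6·8) = 21/2 kN·m
Load 2 — applied couple M₀=-9 kN·m at a=24/5 m (b=L-a=16/5):
  M_2 = M₀x/L - M₀  [x>a] = (-9)·6/8 - (-9) = 9/4 kN·m
Load 3 — point force P=6 kN at a=8/3 m (b=L-a=16/3):
  M_3 = Pa(L-x)/L  [x>a] = 6·(8/3)·(8-6)/8 = 4 kN·m
Load 4 — point force P=17 kN at a=16/3 m (b=L-a=8/3):
  M_4 = Pa(L-x)/L  [x>a] = 17·(16/3)·(8-6)/8 = 68/3 kN·m
Superposition: M = Σ M_i = 473/12 kN·m ≈ 39.416667 kN·m

M(6) = 473/12 kN·m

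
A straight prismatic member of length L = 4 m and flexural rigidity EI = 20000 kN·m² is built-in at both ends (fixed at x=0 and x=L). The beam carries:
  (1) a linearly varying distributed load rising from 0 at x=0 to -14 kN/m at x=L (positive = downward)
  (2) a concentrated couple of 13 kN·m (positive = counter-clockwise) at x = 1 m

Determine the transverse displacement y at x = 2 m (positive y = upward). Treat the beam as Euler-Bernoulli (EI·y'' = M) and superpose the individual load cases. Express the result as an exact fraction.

Load 1 — triangular load w₀=-14 kN/m (0→w₀ over full span):
  y_1 = -w₀x²(L-x)²(x+2L)/(120LEI) = -(-14)·2²·(4-2)²·(2+2·4)/(120·4·20000) = 7/30000 m
Load 2 — applied couple M₀=13 kN·m at a=1 m (b=L-a=3):
  y_2 = (R_Ax³/6 - M_Ax²/2 - M₀(x-a)²/2)/EI  [x>a] with R_A=117/32, M_A=-39/16 = ((117/32)·2³/6 - (-39/16)·2²/2 - 13·(2-1)²/2)/20000 = 13/80000 m
Superposition: y = Σ y_i = 19/48000 m ≈ 0.000396 m

y(2) = 19/48000 m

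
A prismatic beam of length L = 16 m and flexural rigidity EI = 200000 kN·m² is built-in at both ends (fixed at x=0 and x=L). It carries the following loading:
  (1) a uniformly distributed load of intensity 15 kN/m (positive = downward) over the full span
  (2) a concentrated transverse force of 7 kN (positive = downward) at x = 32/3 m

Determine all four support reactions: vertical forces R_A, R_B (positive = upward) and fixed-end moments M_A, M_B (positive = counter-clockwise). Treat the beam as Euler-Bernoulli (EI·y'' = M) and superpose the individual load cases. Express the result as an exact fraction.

R_A = 3289/27 kN, M_A = 8864/27 kN·m, R_B = 3380/27 kN, M_B = -9088/27 kN·m

Load 1 — uniform load w=15 kN/m over full span:
  R_A = wL/2 = 15·16/2 = 120 kN
  M_A = wL²/12 = 15·16²/12 = 320 kN·m
  R_B = wL/2 = 15·16/2 = 120 kN
  M_B = -wL²/12 = -15·16²/12 = -320 kN·m
Load 2 — point force P=7 kN at a=32/3 m (b=L-a=16/3):
  R_A = Pb²(3a+b)/L³ = 7·(16/3)²·(3·(32/3)+(16/3))/16³ = 49/27 kN
  M_A = Pab²/L² = 7·(32/3)·(16/3)²/16² = 224/27 kN·m
  R_B = Pa²(a+3b)/L³ = 7·(32/3)²·((32/3)+3·(16/3))/16³ = 140/27 kN
  M_B = -Pa²b/L² = -7·(32/3)²·(16/3)/16² = -448/27 kN·m
Superposition: R_A = 3289/27 kN, M_A = 8864/27 kN·m, R_B = 3380/27 kN, M_B = -9088/27 kN·m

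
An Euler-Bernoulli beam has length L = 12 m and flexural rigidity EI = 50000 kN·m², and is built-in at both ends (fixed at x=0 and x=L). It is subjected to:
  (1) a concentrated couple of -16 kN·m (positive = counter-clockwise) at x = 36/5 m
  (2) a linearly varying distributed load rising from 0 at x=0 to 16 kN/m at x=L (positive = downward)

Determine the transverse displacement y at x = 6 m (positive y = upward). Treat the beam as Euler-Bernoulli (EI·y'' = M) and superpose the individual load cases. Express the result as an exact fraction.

y(6) = -639/78125 m

Load 1 — applied couple M₀=-16 kN·m at a=36/5 m (b=L-a=24/5):
  y_1 = (R_Ax³/6 - M_Ax²/2)/EI  [x≤a] with R_A=-48/25, M_A=-128/25 = ((-48/25)·6³/6 - (-128/25)·6²/2)/50000 = 36/78125 m
Load 2 — triangular load w₀=16 kN/m (0→w₀ over full span):
  y_2 = -w₀x²(L-x)²(x+2L)/(120LEI) = -16·6²·(12-6)²·(6+2·12)/(120·12·50000) = -27/3125 m
Superposition: y = Σ y_i = -639/78125 m ≈ -0.008179 m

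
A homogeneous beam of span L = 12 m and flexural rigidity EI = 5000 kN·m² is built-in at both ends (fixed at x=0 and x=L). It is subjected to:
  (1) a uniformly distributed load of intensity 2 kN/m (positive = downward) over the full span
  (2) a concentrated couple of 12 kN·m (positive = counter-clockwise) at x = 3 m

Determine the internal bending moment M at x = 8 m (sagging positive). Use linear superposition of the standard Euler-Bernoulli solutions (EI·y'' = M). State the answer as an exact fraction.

M(8) = 29/4 kN·m

Load 1 — uniform load w=2 kN/m over full span:
  M_1 = wLx/2 - wL²/12 - wx²/2 = 2·12·8/2 - 2·12²/12 - 2·8²/2 = 8 kN·m
Load 2 — applied couple M₀=12 kN·m at a=3 m (b=L-a=9):
  M_2 = R_Ax - M_A - M₀  [x>a] with R_A=9/8, M_A=-9/4 = (9/8)·8 - (-9/4) - 12 = -3/4 kN·m
Superposition: M = Σ M_i = 29/4 kN·m ≈ 7.250000 kN·m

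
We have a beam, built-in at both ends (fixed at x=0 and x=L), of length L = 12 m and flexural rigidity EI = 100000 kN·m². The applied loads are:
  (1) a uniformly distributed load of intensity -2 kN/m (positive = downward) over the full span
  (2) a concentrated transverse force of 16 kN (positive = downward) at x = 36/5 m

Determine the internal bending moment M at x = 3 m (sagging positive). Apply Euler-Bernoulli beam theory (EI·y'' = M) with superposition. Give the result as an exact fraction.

M(3) = -567/125 kN·m

Load 1 — uniform load w=-2 kN/m over full span:
  M_1 = wLx/2 - wL²/12 - wx²/2 = (-2)·12·3/2 - (-2)·12²/12 - (-2)·3²/2 = -3 kN·m
Load 2 — point force P=16 kN at a=36/5 m (b=L-a=24/5):
  M_2 = Pb²(3a+b)x/L³ - Pab²/L²  [x≤a] = 16·(24/5)²·(3·(36/5)+(24/5))·3/12³ - 16·(36/5)·(24/5)²/12² = -192/125 kN·m
Superposition: M = Σ M_i = -567/125 kN·m ≈ -4.536000 kN·m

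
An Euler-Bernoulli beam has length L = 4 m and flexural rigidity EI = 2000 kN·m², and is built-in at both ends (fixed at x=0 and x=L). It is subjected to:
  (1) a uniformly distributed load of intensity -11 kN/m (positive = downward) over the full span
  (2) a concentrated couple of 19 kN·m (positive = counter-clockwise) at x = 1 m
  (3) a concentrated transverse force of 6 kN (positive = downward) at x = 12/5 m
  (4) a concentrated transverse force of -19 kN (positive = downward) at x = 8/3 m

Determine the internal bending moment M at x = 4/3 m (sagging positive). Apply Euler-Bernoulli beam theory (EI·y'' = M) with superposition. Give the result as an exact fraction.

M(4/3) = -2207681/162000 kN·m

Load 1 — uniform load w=-11 kN/m over full span:
  M_1 = wLx/2 - wL²/12 - wx²/2 = (-11)·4·(4/3)/2 - (-11)·4²/12 - (-11)·(4/3)²/2 = -44/9 kN·m
Load 2 — applied couple M₀=19 kN·m at a=1 m (b=L-a=3):
  M_2 = R_Ax - M_A - M₀  [x>a] with R_A=171/32, M_A=-57/16 = (171/32)·(4/3) - (-57/16) - 19 = -133/16 kN·m
Load 3 — point force P=6 kN at a=12/5 m (b=L-a=8/5):
  M_3 = Pb²(3a+b)x/L³ - Pab²/L²  [x≤a] = 6·(8/5)²·(3·(12/5)+(8/5))·(4/3)/4³ - 6·(12/5)·(8/5)²/4² = 64/125 kN·m
Load 4 — point force P=-19 kN at a=8/3 m (b=L-a=4/3):
  M_4 = Pb²(3a+b)x/L³ - Pab²/L²  [x≤a] = (-19)·(4/3)²·(3·(8/3)+(4/3))·(4/3)/4³ - (-19)·(8/3)·(4/3)²/4² = -76/81 kN·m
Superposition: M = Σ M_i = -2207681/162000 kN·m ≈ -13.627660 kN·m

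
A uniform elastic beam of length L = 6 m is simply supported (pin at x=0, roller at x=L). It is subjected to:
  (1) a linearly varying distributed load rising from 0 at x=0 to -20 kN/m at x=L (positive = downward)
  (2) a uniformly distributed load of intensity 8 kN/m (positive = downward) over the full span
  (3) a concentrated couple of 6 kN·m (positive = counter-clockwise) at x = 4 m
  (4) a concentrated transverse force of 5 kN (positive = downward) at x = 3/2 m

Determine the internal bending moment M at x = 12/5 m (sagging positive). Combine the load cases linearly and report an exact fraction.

M(12/5) = 57/50 kN·m

Load 1 — triangular load w₀=-20 kN/m (0→w₀ over full span):
  M_1 = w₀Lx/6 - w₀x³/(6L) = (-20)·6·(12/5)/6 - (-20)·(12/5)³/(6·6) = -1008/25 kN·m
Load 2 — uniform load w=8 kN/m over full span:
  M_2 = wx(L-x)/2 = 8·(12/5)·(6-(12/5))/2 = 864/25 kN·m
Load 3 — applied couple M₀=6 kN·m at a=4 m (b=L-a=2):
  M_3 = M₀x/L  [x≤a] = 6·(12/5)/6 = 12/5 kN·m
Load 4 — point force P=5 kN at a=3/2 m (b=L-a=9/2):
  M_4 = Pa(L-x)/L  [x>a] = 5·(3/2)·(6-(12/5))/6 = 9/2 kN·m
Superposition: M = Σ M_i = 57/50 kN·m ≈ 1.140000 kN·m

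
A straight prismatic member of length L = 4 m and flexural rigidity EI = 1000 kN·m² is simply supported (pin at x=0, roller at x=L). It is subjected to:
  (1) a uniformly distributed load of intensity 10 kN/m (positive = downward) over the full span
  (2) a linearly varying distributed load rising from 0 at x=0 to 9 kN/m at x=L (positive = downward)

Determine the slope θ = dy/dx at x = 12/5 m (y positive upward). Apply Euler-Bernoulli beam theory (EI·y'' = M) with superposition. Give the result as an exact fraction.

Load 1 — uniform load w=10 kN/m over full span:
  θ_1 = -w(L³-6Lx²+4x³)/(24EI) = -10·(4³-6·4·(12/5)²+4·(12/5)³)/(24·1000) = 74/9375 rad
Load 2 — triangular load w₀=9 kN/m (0→w₀ over full span):
  θ_2 = -w₀(7L⁴-30L²x²+15x⁴)/(360LEI) = -9·(7·4⁴-30·4²·(12/5)²+15·(12/5)⁴)/(360·4·1000) = 232/78125 rad
Superposition: θ = Σ θ_i = 2546/234375 rad ≈ 0.010863 rad

θ(12/5) = 2546/234375 rad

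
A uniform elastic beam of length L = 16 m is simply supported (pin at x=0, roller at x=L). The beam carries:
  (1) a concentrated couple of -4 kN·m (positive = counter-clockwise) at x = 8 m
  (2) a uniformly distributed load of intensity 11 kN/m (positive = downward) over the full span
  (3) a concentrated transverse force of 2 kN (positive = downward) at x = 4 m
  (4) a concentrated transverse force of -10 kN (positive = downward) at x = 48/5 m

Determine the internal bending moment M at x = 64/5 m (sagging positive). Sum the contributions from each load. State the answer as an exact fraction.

Load 1 — applied couple M₀=-4 kN·m at a=8 m (b=L-a=8):
  M_1 = M₀x/L - M₀  [x>a] = (-4)·(64/5)/16 - (-4) = 4/5 kN·m
Load 2 — uniform load w=11 kN/m over full span:
  M_2 = wx(L-x)/2 = 11·(64/5)·(16-(64/5))/2 = 5632/25 kN·m
Load 3 — point force P=2 kN at a=4 m (b=L-a=12):
  M_3 = Pa(L-x)/L  [x>a] = 2·4·(16-(64/5))/16 = 8/5 kN·m
Load 4 — point force P=-10 kN at a=48/5 m (b=L-a=32/5):
  M_4 = Pa(L-x)/L  [x>a] = (-10)·(48/5)·(16-(64/5))/16 = -96/5 kN·m
Superposition: M = Σ M_i = 5212/25 kN·m ≈ 208.480000 kN·m

M(64/5) = 5212/25 kN·m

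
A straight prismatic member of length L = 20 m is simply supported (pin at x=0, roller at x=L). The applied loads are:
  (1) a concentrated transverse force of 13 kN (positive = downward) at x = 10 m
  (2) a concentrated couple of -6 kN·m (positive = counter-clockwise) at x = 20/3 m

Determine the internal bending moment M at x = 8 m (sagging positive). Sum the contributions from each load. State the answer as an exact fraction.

M(8) = 278/5 kN·m

Load 1 — point force P=13 kN at a=10 m (b=L-a=10):
  M_1 = Pbx/L  [x≤a] = 13·10·8/20 = 52 kN·m
Load 2 — applied couple M₀=-6 kN·m at a=20/3 m (b=L-a=40/3):
  M_2 = M₀x/L - M₀  [x>a] = (-6)·8/20 - (-6) = 18/5 kN·m
Superposition: M = Σ M_i = 278/5 kN·m ≈ 55.600000 kN·m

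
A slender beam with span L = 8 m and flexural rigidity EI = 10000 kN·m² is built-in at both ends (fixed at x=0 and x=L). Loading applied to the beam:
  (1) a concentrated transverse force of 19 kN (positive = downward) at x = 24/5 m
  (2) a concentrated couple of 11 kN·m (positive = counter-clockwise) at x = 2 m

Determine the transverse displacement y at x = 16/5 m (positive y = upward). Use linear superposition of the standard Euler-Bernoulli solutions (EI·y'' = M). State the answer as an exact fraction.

Load 1 — point force P=19 kN at a=24/5 m (b=L-a=16/5):
  y_1 = -Pb²x²(3aL-(3a+b)x)/(6L³EI)  [x≤a] = -19·(16/5)²·(16/5)²·(3·(24/5)·8-(3·(24/5)+(16/5))·(16/5))/(6·8³·10000) = -111872/29296875 m
Load 2 — applied couple M₀=11 kN·m at a=2 m (b=L-a=6):
  y_2 = (R_Ax³/6 - M_Ax²/2 - M₀(x-a)²/2)/EI  [x>a] with R_A=99/64, M_A=-33/16 = ((99/64)·(16/5)³/6 - (-33/16)·(16/5)²/2 - 11·((16/5)-2)²/2)/10000 = 693/625000 m
Superposition: y = Σ y_i = -635101/234375000 m ≈ -0.002710 m

y(16/5) = -635101/234375000 m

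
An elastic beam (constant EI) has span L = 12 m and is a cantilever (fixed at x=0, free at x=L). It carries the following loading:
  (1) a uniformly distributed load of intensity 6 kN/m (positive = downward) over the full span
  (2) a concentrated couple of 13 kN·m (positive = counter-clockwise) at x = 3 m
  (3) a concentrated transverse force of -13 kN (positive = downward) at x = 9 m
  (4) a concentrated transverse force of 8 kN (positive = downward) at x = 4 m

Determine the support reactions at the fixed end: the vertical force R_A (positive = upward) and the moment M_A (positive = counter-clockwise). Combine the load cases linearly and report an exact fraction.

Load 1 — uniform load w=6 kN/m over full span:
  R_A = wL = 6·12 = 72 kN
  M_A = wL²/2 = 6·12²/2 = 432 kN·m
Load 2 — applied couple M₀=13 kN·m at a=3 m (b=L-a=9):
  R_A = 0 kN
  M_A = -M₀ = -13 kN·m
Load 3 — point force P=-13 kN at a=9 m (b=L-a=3):
  R_A = P = (-13) = -13 kN
  M_A = Pa = (-13)·9 = -117 kN·m
Load 4 — point force P=8 kN at a=4 m (b=L-a=8):
  R_A = P = 8 kN
  M_A = Pa = 8·4 = 32 kN·m
Superposition: R_A = 67 kN, M_A = 334 kN·m

R_A = 67 kN, M_A = 334 kN·m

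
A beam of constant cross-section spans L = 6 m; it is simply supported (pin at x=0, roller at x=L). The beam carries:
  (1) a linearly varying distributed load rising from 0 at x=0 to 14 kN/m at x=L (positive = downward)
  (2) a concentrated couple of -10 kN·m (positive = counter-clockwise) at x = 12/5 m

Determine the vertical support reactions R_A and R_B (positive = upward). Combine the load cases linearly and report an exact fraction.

Load 1 — triangular load w₀=14 kN/m (0→w₀ over full span):
  R_A = w₀L/6 = 14·6/6 = 14 kN
  R_B = w₀L/3 = 14·6/3 = 28 kN
Load 2 — applied couple M₀=-10 kN·m at a=12/5 m (b=L-a=18/5):
  R_A = M₀/L = (-10)/6 = -5/3 kN
  R_B = -M₀/L = -(-10)/6 = 5/3 kN
Superposition: R_A = 37/3 kN, R_B = 89/3 kN

R_A = 37/3 kN, R_B = 89/3 kN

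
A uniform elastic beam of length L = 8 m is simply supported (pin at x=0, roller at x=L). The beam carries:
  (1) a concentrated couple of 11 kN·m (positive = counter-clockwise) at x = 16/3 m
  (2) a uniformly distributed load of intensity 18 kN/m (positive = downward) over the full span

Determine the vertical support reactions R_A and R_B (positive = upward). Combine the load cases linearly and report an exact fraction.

Load 1 — applied couple M₀=11 kN·m at a=16/3 m (b=L-a=8/3):
  R_A = M₀/L = 11/8 kN
  R_B = -M₀/L = -11/8 kN
Load 2 — uniform load w=18 kN/m over full span:
  R_A = wL/2 = 18·8/2 = 72 kN
  R_B = wL/2 = 18·8/2 = 72 kN
Superposition: R_A = 587/8 kN, R_B = 565/8 kN

R_A = 587/8 kN, R_B = 565/8 kN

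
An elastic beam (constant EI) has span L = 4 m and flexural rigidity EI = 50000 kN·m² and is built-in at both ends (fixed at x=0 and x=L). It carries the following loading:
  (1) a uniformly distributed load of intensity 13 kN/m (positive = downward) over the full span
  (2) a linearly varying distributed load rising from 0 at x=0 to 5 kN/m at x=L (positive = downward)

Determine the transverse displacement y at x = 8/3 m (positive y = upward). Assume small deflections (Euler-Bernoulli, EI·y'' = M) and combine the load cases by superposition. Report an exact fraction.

Load 1 — uniform load w=13 kN/m over full span:
  y_1 = -wx²(L-x)²/(24EI) = -13·(8/3)²·(4-(8/3))²/(24·50000) = -104/759375 m
Load 2 — triangular load w₀=5 kN/m (0→w₀ over full span):
  y_2 = -w₀x²(L-x)²(x+2L)/(120LEI) = -5·(8/3)²·(4-(8/3))²·((8/3)+2·4)/(120·4·50000) = -64/2278125 m
Superposition: y = Σ y_i = -376/2278125 m ≈ -0.000165 m

y(8/3) = -376/2278125 m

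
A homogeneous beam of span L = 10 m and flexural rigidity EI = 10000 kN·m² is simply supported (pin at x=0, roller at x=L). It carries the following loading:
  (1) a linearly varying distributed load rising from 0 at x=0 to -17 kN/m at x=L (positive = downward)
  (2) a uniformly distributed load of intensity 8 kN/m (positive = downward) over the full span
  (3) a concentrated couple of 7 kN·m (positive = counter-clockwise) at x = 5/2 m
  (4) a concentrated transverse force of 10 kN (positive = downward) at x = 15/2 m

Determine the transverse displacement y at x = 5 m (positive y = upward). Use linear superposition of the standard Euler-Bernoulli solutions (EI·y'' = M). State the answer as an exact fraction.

y(5) = -29/6400 m

Load 1 — triangular load w₀=-17 kN/m (0→w₀ over full span):
  y_1 = -w₀x(7L⁴-10L²x²+3x⁴)/(360LEI) = -(-17)·5·(7·10⁴-10·10²·5²+3·5⁴)/(360·10·10000) = 85/768 m
Load 2 — uniform load w=8 kN/m over full span:
  y_2 = -wx(L³-2Lx²+x³)/(24EI) = -8·5·(10³-2·10·5²+5³)/(24·10000) = -5/48 m
Load 3 — applied couple M₀=7 kN·m at a=5/2 m (b=L-a=15/2):
  y_3 = (M₀x³/(6L)-M₀(x-a)²/2+C₁x)/EI  [x>a] with C₁=M₀(3b²-L²)/(6L)=385/48 = (7·5³/(6·10)-7·(5-(5/2))²/2+(385/48)·5)/10000 = 21/6400 m
Load 4 — point force P=10 kN at a=15/2 m (b=L-a=5/2):
  y_4 = -Pbx(L²-b²-x²)/(6LEI)  [x≤a] = -10·(5/2)·5·(10²-(5/2)²-5²)/(6·10·10000) = -11/768 m
Superposition: y = Σ y_i = -29/6400 m ≈ -0.004531 m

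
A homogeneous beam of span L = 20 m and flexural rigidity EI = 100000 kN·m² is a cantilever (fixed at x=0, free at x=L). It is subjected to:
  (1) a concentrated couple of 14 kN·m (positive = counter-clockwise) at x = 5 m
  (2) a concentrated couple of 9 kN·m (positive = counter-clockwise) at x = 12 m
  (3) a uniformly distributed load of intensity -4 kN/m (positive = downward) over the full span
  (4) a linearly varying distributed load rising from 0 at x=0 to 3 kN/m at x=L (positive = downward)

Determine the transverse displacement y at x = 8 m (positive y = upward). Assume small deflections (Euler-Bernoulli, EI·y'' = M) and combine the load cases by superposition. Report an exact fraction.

y(8) = 246201/2500000 m

Load 1 — applied couple M₀=14 kN·m at a=5 m (b=L-a=15):
  y_1 = M₀a(2x-a)/(2EI)  [x>a] = 14·5·(2·8-5)/(2·100000) = 77/20000 m
Load 2 — applied couple M₀=9 kN·m at a=12 m (b=L-a=8):
  y_2 = M₀x²/(2EI)  [x≤a] = 9·8²/(2·100000) = 9/3125 m
Load 3 — uniform load w=-4 kN/m over full span:
  y_3 = -wx²(x²-4Lx+6L²)/(24EI) = -(-4)·8²·(8²-4·20·8+6·20²)/(24·100000) = 608/3125 m
Load 4 — triangular load w₀=3 kN/m (0→w₀ over full span):
  y_4 = (w₀Lx³/12-w₀L²x²/6-w₀x⁵/(120L))/EI = (3·20·8³/12-3·20²·8²/6-3·8⁵/(120·20))/100000 = -8032/78125 m
Superposition: y = Σ y_i = 246201/2500000 m ≈ 0.098480 m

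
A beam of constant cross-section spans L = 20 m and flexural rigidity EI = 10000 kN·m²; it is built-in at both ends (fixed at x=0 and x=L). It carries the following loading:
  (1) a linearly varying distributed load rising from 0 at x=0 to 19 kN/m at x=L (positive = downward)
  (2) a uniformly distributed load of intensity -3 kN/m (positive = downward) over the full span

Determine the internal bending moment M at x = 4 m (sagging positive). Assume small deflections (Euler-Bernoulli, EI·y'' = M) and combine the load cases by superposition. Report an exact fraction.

Load 1 — triangular load w₀=19 kN/m (0→w₀ over full span):
  M_1 = 3w₀Lx/20 - w₀L²/30 - w₀x³/(6L) = 3·19·20·4/20 - 19·20²/30 - 19·4³/(6·20) = -532/15 kN·m
Load 2 — uniform load w=-3 kN/m over full span:
  M_2 = wLx/2 - wL²/12 - wx²/2 = (-3)·20·4/2 - (-3)·20²/12 - (-3)·4²/2 = 4 kN·m
Superposition: M = Σ M_i = -472/15 kN·m ≈ -31.466667 kN·m

M(4) = -472/15 kN·m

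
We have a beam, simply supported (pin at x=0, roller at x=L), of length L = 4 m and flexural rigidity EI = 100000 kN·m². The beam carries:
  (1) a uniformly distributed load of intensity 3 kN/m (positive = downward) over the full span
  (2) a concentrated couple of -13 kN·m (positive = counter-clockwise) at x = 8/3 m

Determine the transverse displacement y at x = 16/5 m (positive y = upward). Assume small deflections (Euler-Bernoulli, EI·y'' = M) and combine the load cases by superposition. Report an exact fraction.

y(16/5) = -589/17578125 m

Load 1 — uniform load w=3 kN/m over full span:
  y_1 = -wx(L³-2Lx²+x³)/(24EI) = -3·(16/5)·(4³-2·4·(16/5)²+(16/5)³)/(24·100000) = -116/1953125 m
Load 2 — applied couple M₀=-13 kN·m at a=8/3 m (b=L-a=4/3):
  y_2 = (M₀x³/(6L)-M₀(x-a)²/2+C₁x)/EI  [x>a] with C₁=M₀(3b²-L²)/(6L)=52/9 = ((-13)·(16/5)³/(6·4)-(-13)·((16/5)-(8/3))²/2+(52/9)·(16/5))/100000 = 91/3515625 m
Superposition: y = Σ y_i = -589/17578125 m ≈ -0.000034 m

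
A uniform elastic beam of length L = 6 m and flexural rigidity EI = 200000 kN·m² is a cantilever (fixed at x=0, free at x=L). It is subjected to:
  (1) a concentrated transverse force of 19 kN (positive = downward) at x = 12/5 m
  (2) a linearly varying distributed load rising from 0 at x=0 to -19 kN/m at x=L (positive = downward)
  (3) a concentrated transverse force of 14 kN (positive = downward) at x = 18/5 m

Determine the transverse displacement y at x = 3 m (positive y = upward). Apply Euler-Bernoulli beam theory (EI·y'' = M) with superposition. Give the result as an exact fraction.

y(3) = 983457/400000000 m

Load 1 — point force P=19 kN at a=12/5 m (b=L-a=18/5):
  y_1 = -Pa²(3x-a)/(6EI)  [x>a] = -19·(12/5)²·(3·3-(12/5))/(6·200000) = -1881/3125000 m
Load 2 — triangular load w₀=-19 kN/m (0→w₀ over full span):
  y_2 = (w₀Lx³/12-w₀L²x²/6-w₀x⁵/(120L))/EI = ((-19)·6·3³/12-(-19)·6²·3²/6-(-19)·3⁵/(120·6))/200000 = 62073/16000000 m
Load 3 — point force P=14 kN at a=18/5 m (b=L-a=12/5):
  y_3 = -Px²(3a-x)/(6EI)  [x≤a] = -14·3²·(3·(18/5)-3)/(6·200000) = -819/1000000 m
Superposition: y = Σ y_i = 983457/400000000 m ≈ 0.002459 m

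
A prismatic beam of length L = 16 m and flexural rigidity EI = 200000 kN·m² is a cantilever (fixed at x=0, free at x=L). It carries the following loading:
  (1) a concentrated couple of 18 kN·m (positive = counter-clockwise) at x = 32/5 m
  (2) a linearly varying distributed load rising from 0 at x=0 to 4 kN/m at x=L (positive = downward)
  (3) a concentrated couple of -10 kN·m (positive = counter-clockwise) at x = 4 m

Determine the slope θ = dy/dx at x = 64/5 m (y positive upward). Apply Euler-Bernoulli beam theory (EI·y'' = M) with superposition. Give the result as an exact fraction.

Load 1 — applied couple M₀=18 kN·m at a=32/5 m (b=L-a=48/5):
  θ_1 = M₀a/EI  [x>a] = 18·(32/5)/200000 = 9/15625 rad
Load 2 — triangular load w₀=4 kN/m (0→w₀ over full span):
  θ_2 = (w₀Lx²/4-w₀L²x/3-w₀x⁴/(24L))/EI = (4·16·(64/5)²/4-4·16²·(64/5)/3-4·(64/5)⁴/(24·16))/200000 = -59392/5859375 rad
Load 3 — applied couple M₀=-10 kN·m at a=4 m (b=L-a=12):
  θ_3 = M₀a/EI  [x>a] = (-10)·4/200000 = -1/5000 rad
Superposition: θ = Σ θ_i = -457511/46875000 rad ≈ -0.009760 rad

θ(64/5) = -457511/46875000 rad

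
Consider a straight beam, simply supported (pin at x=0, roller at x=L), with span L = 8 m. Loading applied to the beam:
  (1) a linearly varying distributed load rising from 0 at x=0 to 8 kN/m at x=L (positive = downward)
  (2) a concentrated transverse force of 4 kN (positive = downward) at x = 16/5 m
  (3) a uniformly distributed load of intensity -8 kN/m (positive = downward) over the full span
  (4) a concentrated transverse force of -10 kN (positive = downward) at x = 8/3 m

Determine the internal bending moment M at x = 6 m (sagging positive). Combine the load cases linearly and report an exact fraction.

M(6) = -352/15 kN·m

Load 1 — triangular load w₀=8 kN/m (0→w₀ over full span):
  M_1 = w₀Lx/6 - w₀x³/(6L) = 8·8·6/6 - 8·6³/(6·8) = 28 kN·m
Load 2 — point force P=4 kN at a=16/5 m (b=L-a=24/5):
  M_2 = Pa(L-x)/L  [x>a] = 4·(16/5)·(8-6)/8 = 16/5 kN·m
Load 3 — uniform load w=-8 kN/m over full span:
  M_3 = wx(L-x)/2 = (-8)·6·(8-6)/2 = -48 kN·m
Load 4 — point force P=-10 kN at a=8/3 m (b=L-a=16/3):
  M_4 = Pa(L-x)/L  [x>a] = (-10)·(8/3)·(8-6)/8 = -20/3 kN·m
Superposition: M = Σ M_i = -352/15 kN·m ≈ -23.466667 kN·m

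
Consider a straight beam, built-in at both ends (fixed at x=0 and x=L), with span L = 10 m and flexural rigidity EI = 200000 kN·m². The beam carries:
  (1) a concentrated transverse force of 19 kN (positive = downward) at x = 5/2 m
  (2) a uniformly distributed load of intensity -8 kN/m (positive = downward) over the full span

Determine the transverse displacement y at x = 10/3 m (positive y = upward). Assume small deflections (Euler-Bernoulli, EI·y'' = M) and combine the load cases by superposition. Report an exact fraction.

Load 1 — point force P=19 kN at a=5/2 m (b=L-a=15/2):
  y_1 = -Pa²(L-x)²(3bL-(3b+a)(L-x))/(6L³EI)  [x>a] = -19·(5/2)²·(10-(10/3))²·(3·(15/2)·10-(3·(15/2)+(5/2))·(10-(10/3)))/(6·10³·200000) = -133/518400 m
Load 2 — uniform load w=-8 kN/m over full span:
  y_2 = -wx²(L-x)²/(24EI) = -(-8)·(10/3)²·(10-(10/3))²/(24·200000) = 1/1215 m
Superposition: y = Σ y_i = 881/1555200 m ≈ 0.000566 m

y(10/3) = 881/1555200 m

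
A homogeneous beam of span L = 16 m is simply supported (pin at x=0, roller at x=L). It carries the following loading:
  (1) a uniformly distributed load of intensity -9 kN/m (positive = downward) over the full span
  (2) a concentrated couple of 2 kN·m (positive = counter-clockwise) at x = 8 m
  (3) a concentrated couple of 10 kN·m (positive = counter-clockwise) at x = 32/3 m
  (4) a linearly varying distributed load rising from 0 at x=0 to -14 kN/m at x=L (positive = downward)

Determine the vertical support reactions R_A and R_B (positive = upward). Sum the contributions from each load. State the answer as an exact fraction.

Load 1 — uniform load w=-9 kN/m over full span:
  R_A = wL/2 = (-9)·16/2 = -72 kN
  R_B = wL/2 = (-9)·16/2 = -72 kN
Load 2 — applied couple M₀=2 kN·m at a=8 m (b=L-a=8):
  R_A = M₀/L = 2/16 = 1/8 kN
  R_B = -M₀/L = -2/16 = -1/8 kN
Load 3 — applied couple M₀=10 kN·m at a=32/3 m (b=L-a=16/3):
  R_A = M₀/L = 10/16 = 5/8 kN
  R_B = -M₀/L = -10/16 = -5/8 kN
Load 4 — triangular load w₀=-14 kN/m (0→w₀ over full span):
  R_A = w₀L/6 = (-14)·16/6 = -112/3 kN
  R_B = w₀L/3 = (-14)·16/3 = -224/3 kN
Superposition: R_A = -1303/12 kN, R_B = -1769/12 kN

R_A = -1303/12 kN, R_B = -1769/12 kN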